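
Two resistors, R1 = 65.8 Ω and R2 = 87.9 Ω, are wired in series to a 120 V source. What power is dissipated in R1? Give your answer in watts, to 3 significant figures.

40.1 W

Every series element carries the same I. Get I from the total resistance, then P = I² × R1.
R_total = 65.8 + 87.9 = 153.7 Ω
I = V / R_total = 120 / 153.7 = 0.7807 A
P_R1 = I² × R1 = (0.7807)² × 65.8 = 40.11 W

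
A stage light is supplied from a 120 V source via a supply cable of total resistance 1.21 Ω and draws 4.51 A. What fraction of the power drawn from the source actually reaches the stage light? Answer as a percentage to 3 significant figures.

95.5 %

The supply cable carries the full 4.51 A.
P_line = I² R_line = (4.510)² × 1.21 = 24.61 W
P_source = V I = 120 × 4.510 = 541.2 W; P_load = 516.6 W
η = P_load / P_source = 516.6 / 541.2 = 0.9545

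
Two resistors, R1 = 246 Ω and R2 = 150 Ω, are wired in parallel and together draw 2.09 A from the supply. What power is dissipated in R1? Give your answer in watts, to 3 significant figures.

154 W

Parallel branches share V, not I — compute V via R_eq, then use V²/R for the target branch.
1/R_eq = 1/246 + 1/150 ⇒ R_eq = 93.18 Ω
V = I_total × R_eq = 2.090 × 93.18 = 194.7 V
P_R1 = V² / R1 = (194.7)² / 246 = 154.2 W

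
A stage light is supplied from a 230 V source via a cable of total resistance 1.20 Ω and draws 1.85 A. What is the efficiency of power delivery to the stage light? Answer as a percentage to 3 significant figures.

The cable carries the full 1.85 A.
P_line = I² R_line = (1.850)² × 1.20 = 4.107 W
P_source = V I = 230 × 1.850 = 425.5 W; P_load = 421.4 W
η = P_load / P_source = 421.4 / 425.5 = 0.9903

99.0 %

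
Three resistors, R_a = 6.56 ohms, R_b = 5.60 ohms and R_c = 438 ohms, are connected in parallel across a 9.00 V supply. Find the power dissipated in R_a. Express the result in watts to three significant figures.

12.3 W

R_a sits directly across the source, so P = V²/R with V = 9.00 V.
P_R_a = V² / R_a = (9.00)² / 6.56 Ω = 12.35 W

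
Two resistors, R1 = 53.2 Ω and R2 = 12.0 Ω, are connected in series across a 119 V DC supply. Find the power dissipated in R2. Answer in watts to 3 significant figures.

40.0 W

Since the resistors are in series they all carry the loop current I = V/R_total; the power in any one is I²R.
R_total = 53.2 + 12.0 = 65.20 Ω
I = V / R_total = 119 / 65.20 = 1.825 A
P_R2 = I² × R2 = (1.825)² × 12.0 = 39.97 W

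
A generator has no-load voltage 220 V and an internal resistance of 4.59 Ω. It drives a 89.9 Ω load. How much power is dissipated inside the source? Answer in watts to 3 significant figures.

24.9 W

r is in series with the load, so it carries the full circuit current — the loss in it is I²r.
I = ε / (r + R) = 220 / (4.59 + 89.9) = 2.328 A
P_int = I² r = (2.328)² × 4.59 = 24.88 W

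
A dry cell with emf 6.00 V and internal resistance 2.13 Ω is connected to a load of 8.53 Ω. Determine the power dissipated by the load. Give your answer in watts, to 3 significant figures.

2.70 W

Load and internal resistance form a series loop — compute the loop current, then the load power via I²R.
I = ε / (r + R) = 6.00 / (2.13 + 8.53) = 0.5629 A
P_load = I² R = (0.5629)² × 8.53 = 2.702 W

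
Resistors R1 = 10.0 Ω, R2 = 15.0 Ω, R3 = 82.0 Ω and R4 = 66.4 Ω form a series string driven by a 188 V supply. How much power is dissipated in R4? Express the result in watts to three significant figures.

78.1 W

In a series string the same current flows through every resistor — find that current, then P = I²R for the one we want.
R_total = 10.0 + 15.0 + 82.0 + 66.4 = 173.4 Ω
I = V / R_total = 188 / 173.4 = 1.084 A
P_R4 = I² × R4 = (1.084)² × 66.4 = 78.05 W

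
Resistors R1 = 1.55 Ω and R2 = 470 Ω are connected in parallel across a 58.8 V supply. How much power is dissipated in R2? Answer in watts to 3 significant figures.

7.36 W

Parallel branches share the same voltage; P = V²/R gives the branch power in one step.
P_R2 = V² / R2 = (58.8)² / 470 Ω = 7.356 W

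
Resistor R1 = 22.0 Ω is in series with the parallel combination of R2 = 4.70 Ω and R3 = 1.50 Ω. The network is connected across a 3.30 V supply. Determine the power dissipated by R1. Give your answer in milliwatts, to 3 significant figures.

Reduce the parallel pair to R_p first; the network is then a simple series string.
R_p = (4.70×1.50)/(4.70+1.50) = 1.137 Ω
R_total = 22.0 + 1.137 = 23.14 Ω
I = V / R_total = 3.30 / 23.14 = 0.1426 A
The full supply current passes through R1: P = I²R.
P_R1 = (0.1426)² × 22.0 = 0.4475 W

448 mW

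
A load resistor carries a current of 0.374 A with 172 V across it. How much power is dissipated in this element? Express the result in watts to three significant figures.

64.3 W

Both the voltage across and the current through the element are known, so P = V I applies directly.
P = 172 V × 0.3740 A = 64.33 W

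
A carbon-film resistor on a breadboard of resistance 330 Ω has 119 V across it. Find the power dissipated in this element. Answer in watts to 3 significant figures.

V and R are stated; P = V²/R avoids computing the current.
P = (119 V)² / 330 Ω = 42.91 W

42.9 W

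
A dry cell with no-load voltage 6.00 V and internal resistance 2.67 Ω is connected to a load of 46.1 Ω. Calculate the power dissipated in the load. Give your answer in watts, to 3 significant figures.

0.698 W

The internal resistance and the load are in series, so the same I flows through both; get I from ε/(r+R), then I²R for the load.
I = ε / (r + R) = 6.00 / (2.67 + 46.1) = 0.1230 A
P_load = I² R = (0.1230)² × 46.1 = 0.6977 W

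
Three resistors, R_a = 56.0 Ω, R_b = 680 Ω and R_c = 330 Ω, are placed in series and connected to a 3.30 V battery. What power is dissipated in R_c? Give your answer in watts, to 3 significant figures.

0.00316 W

Every series element carries the same I. Get I from the total resistance, then P = I² × R_c.
R_total = 56.0 + 680 + 330 = 1066 Ω
I = V / R_total = 3.30 / 1066 = 0.003096 A
P_R_c = I² × R_c = (0.003096)² × 330 = 0.003162 W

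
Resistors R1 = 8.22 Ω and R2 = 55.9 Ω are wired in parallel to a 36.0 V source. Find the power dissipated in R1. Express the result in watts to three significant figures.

158 W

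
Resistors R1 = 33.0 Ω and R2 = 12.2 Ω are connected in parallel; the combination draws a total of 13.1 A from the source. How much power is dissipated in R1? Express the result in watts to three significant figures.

413 W

Parallel branches share V, not I — compute V via R_eq, then use V²/R for the target branch.
1/R_eq = 1/33.0 + 1/12.2 ⇒ R_eq = 8.907 Ω
V = I_total × R_eq = 13.10 × 8.907 = 116.7 V
P_R1 = V² / R1 = (116.7)² / 33.0 = 412.6 W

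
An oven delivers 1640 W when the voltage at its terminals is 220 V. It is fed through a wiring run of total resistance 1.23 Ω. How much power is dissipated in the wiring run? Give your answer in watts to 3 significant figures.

68.4 W

The wiring run and load are in series, so the same current flows in both; the loss is I²R_line.
I = P / V = 1640 / 220 = 7.455 A through the wiring run.
P_line = I² R_line = (7.455)² × 1.23 = 68.35 W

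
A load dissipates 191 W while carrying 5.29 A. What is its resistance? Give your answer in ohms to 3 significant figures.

Inverting the appropriate power form: R = P / I².
R = 191 / (5.290)² = 6.825 Ω

6.83 Ω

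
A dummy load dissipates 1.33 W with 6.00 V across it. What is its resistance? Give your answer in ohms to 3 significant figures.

27.1 Ω

Inverting the appropriate power form: R = V² / P.
R = (6.00)² / 1.33 = 27.07 Ω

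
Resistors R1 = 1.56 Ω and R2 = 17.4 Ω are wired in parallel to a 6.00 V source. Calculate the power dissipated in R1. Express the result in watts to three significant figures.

R1 sits directly across the source, so P = V²/R with V = 6.00 V.
P_R1 = V² / R1 = (6.00)² / 1.56 Ω = 23.08 W

23.1 W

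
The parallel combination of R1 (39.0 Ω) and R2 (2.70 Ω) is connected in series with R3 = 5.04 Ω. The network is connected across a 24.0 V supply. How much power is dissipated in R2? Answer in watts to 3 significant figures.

23.8 W

First find R_p for the parallel pair, then treat R_p + R3 as a series loop.
R_p = (39.0×2.70)/(39.0+2.70) = 2.525 Ω
R_total = R_p + 5.04 = 2.525 + 5.04 = 7.565 Ω
I = V / R_total = 24.0 / 7.565 = 3.172 A
Voltage across the parallel pair: V_p = I × R_p = 3.172 × 2.525 = 8.011 V
Use P = V²/R for R2 with V = V_p.
P_R2 = (8.011)² / 2.70 = 23.77 W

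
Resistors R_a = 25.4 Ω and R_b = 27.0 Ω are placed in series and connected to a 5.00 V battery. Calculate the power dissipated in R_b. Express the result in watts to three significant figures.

0.246 W

The current is common to all series resistors; compute it, then apply P = I²R for the target.
R_total = 25.4 + 27.0 = 52.40 Ω
I = V / R_total = 5.00 / 52.40 = 0.09542 A
P_R_b = I² × R_b = (0.09542)² × 27.0 = 0.2458 W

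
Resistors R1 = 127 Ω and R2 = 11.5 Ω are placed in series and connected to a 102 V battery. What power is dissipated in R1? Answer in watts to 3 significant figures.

68.9 W

The current is common to all series resistors; compute it, then apply P = I²R for the target.
R_total = 127 + 11.5 = 138.5 Ω
I = V / R_total = 102 / 138.5 = 0.7365 A
P_R1 = I² × R1 = (0.7365)² × 127 = 68.88 W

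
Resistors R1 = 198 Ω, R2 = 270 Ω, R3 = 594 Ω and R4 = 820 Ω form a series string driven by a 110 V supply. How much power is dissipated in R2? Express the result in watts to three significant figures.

0.922 W

The current is common to all series resistors; compute it, then apply P = I²R for the target.
R_total = 198 + 270 + 594 + 820 = 1882 Ω
I = V / R_total = 110 / 1882 = 0.05845 A
P_R2 = I² × R2 = (0.05845)² × 270 = 0.9224 W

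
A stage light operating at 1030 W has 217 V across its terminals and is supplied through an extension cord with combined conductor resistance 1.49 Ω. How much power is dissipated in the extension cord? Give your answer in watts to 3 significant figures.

Line loss is just I²R for the cable — we know both I and R_line directly.
I = P / V = 1030 / 217 = 4.747 A through the extension cord.
P_line = I² R_line = (4.747)² × 1.49 = 33.57 W

33.6 W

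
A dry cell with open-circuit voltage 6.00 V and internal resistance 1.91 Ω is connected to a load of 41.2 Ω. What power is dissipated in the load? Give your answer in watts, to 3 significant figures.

With r and R in series, I = ε/(r+R); the load dissipates I²R.
I = ε / (r + R) = 6.00 / (1.91 + 41.2) = 0.1392 A
P_load = I² R = (0.1392)² × 41.2 = 0.7981 W

0.798 W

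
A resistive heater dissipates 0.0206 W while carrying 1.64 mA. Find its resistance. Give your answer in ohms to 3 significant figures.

7660 Ω

Inverting the appropriate power form: R = P / I².
R = 0.0206 / (0.001640)² = 7659 Ω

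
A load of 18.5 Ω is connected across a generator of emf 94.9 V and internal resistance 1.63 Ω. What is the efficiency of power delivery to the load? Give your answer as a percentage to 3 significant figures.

η = P_load/(P_load+P_int) = I²R/(I²R+I²r) = R/(R+r) — the I² cancels for series elements.
η = R / (R + r) = 18.5 / (18.5 + 1.63) = 0.9190

91.9 %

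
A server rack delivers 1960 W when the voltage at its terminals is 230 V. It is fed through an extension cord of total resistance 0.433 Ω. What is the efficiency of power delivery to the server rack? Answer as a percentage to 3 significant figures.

I = P / V = 1960 / 230 = 8.522 A through the extension cord.
P_line = I² R_line = (8.522)² × 0.433 = 31.44 W
P_source = P_load + P_line = 1960 + 31.44 = 1991 W
η = P_load / P_source = 1960 / 1991 = 0.9842

98.4 %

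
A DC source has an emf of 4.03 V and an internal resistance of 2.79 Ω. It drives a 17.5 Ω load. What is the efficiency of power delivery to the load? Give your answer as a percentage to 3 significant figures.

Both r and R carry the same current, so the power split is just the resistance split: η = R/(R+r).
η = R / (R + r) = 17.5 / (17.5 + 2.79) = 0.8625

86.2 %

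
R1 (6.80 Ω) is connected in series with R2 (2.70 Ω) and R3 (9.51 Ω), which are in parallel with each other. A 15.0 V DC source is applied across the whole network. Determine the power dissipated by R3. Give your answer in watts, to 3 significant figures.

Collapse R2‖R3 to a single equivalent, reducing the network to two series elements.
R_p = (2.70×9.51)/(2.70+9.51) = 2.103 Ω
R_total = 6.80 + 2.103 = 8.903 Ω
I = V / R_total = 15.0 / 8.903 = 1.685 A
Voltage across the parallel pair: V_p = I × R_p = 1.685 × 2.103 = 3.543 V
With V_p across R3, its power is V_p²/R3.
P_R3 = (3.543)² / 9.51 = 1.320 W

1.32 W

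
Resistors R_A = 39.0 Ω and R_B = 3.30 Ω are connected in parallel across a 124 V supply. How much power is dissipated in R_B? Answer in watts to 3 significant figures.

R_B sits directly across the source, so P = V²/R with V = 124 V.
P_R_B = V² / R_B = (124)² / 3.30 Ω = 4659 W

4660 W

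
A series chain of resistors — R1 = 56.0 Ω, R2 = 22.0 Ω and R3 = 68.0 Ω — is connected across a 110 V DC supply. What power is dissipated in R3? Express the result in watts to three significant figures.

Since the resistors are in series they all carry the loop current I = V/R_total; the power in any one is I²R.
R_total = 56.0 + 22.0 + 68.0 = 146.0 Ω
I = V / R_total = 110 / 146.0 = 0.7534 A
P_R3 = I² × R3 = (0.7534)² × 68.0 = 38.60 W

38.6 W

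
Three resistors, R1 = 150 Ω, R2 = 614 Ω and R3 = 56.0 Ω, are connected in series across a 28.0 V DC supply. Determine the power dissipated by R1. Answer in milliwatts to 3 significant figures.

Since the resistors are in series they all carry the loop current I = V/R_total; the power in any one is I²R.
R_total = 150 + 614 + 56.0 = 820.0 Ω
I = V / R_total = 28.0 / 820.0 = 0.03415 A
P_R1 = I² × R1 = (0.03415)² × 150 = 0.1749 W

175 mW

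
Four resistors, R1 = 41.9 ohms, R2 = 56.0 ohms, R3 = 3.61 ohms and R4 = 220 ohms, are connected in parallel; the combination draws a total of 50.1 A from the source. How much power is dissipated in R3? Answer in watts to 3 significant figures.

6650 W

The branches share the same voltage, but only the total current is given — find V from the equivalent resistance first.
1/R_eq = 1/41.9 + 1/56.0 + 1/3.61 + 1/220 ⇒ R_eq = 3.093 Ω
V = I_total × R_eq = 50.10 × 3.093 = 155.0 V
P_R3 = V² / R3 = (155.0)² / 3.61 = 6653 W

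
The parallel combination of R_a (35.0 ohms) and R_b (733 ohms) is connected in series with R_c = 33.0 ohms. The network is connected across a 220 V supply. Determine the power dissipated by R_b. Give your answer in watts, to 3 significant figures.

16.7 W

Reduce the parallel combination to a single R_p; the circuit then becomes R_p in series with the remaining resistor.
R_p = (35.0×733)/(35.0+733) = 33.40 Ω
R_total = R_p + 33.0 = 33.40 + 33.0 = 66.40 Ω
I = V / R_total = 220 / 66.40 = 3.313 A
Voltage across the parallel pair: V_p = I × R_p = 3.313 × 33.40 = 110.7 V
R_b has V_p across it, so P = V_p²/R_b.
P_R_b = (110.7)² / 733 = 16.71 W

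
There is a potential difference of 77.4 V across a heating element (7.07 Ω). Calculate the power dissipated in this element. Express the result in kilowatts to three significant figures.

0.847 kW

V and R are stated; P = V²/R avoids computing the current.
P = (77.4 V)² / 7.07 Ω = 847.3 W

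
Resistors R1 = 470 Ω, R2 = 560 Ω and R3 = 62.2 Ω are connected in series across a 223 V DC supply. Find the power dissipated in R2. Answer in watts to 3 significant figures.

23.3 W

Every series element carries the same I. Get I from the total resistance, then P = I² × R2.
R_total = 470 + 560 + 62.2 = 1092 Ω
I = V / R_total = 223 / 1092 = 0.2042 A
P_R2 = I² × R2 = (0.2042)² × 560 = 23.34 W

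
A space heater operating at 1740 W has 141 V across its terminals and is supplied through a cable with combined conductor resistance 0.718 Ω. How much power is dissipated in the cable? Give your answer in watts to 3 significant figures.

109 W

The cable is a series resistance carrying the load current; its dissipation is I²R_line.
I = P / V = 1740 / 141 = 12.34 A through the cable.
P_line = I² R_line = (12.34)² × 0.718 = 109.3 W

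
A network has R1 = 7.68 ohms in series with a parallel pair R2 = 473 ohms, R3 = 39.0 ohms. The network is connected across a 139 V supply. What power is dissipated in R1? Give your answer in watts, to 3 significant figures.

77.7 W

First combine the parallel branches into one equivalent R_p, then R1 + R_p is a series pair.
R_p = (473×39.0)/(473+39.0) = 36.03 Ω
R_total = 7.68 + 36.03 = 43.71 Ω
I = V / R_total = 139 / 43.71 = 3.180 A
All the current flows through R1; use P = I²R.
P_R1 = (3.180)² × 7.68 = 77.67 W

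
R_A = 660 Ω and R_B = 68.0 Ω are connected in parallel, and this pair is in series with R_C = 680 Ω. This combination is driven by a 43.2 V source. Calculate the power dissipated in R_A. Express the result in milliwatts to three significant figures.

Combine R_A and R_B into their parallel equivalent first, reducing the network to two series resistors.
R_p = (660×68.0)/(660+68.0) = 61.65 Ω
R_total = R_p + 680 = 61.65 + 680 = 741.6 Ω
I = V / R_total = 43.2 / 741.6 = 0.05825 A
Voltage across the parallel pair: V_p = I × R_p = 0.05825 × 61.65 = 3.591 V
Use P = V²/R for R_A with V = V_p.
P_R_A = (3.591)² / 660 = 0.01954 W

19.5 mW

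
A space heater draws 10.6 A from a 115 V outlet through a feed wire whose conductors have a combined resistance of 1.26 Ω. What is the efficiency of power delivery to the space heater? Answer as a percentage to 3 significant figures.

88.4 %

The feed wire carries the full 10.6 A.
P_line = I² R_line = (10.60)² × 1.26 = 141.6 W
P_source = V I = 115 × 10.60 = 1219 W; P_load = 1077 W
η = P_load / P_source = 1077 / 1219 = 0.8839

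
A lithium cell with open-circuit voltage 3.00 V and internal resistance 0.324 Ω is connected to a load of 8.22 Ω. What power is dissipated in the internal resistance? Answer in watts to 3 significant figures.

The internal resistance carries the same current as the load; P_int = I²r.
I = ε / (r + R) = 3.00 / (0.324 + 8.22) = 0.3511 A
P_int = I² r = (0.3511)² × 0.324 = 0.03995 W

0.0399 W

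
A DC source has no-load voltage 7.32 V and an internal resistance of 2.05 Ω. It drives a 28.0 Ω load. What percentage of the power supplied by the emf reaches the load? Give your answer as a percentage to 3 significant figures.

93.2 %

η = P_load/(P_load+P_int) = I²R/(I²R+I²r) = R/(R+r) — the I² cancels for series elements.
η = R / (R + r) = 28.0 / (28.0 + 2.05) = 0.9318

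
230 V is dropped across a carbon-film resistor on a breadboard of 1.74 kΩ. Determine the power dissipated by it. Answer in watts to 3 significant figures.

30.4 W

We know the drop across the element and its resistance — P = V²/R, one step.
P = (230 V)² / 1740 Ω = 30.40 W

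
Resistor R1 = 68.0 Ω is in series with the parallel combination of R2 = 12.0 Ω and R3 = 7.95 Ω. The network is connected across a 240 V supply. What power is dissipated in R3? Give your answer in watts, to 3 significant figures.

31.3 W

First combine the parallel branches into one equivalent R_p, then R1 + R_p is a series pair.
R_p = (12.0×7.95)/(12.0+7.95) = 4.782 Ω
R_total = 68.0 + 4.782 = 72.78 Ω
I = V / R_total = 240 / 72.78 = 3.298 A
Voltage across the parallel pair: V_p = I × R_p = 3.298 × 4.782 = 15.77 V
R3 sees V_p directly, so P = V_p² / R3.
P_R3 = (15.77)² / 7.95 = 31.28 W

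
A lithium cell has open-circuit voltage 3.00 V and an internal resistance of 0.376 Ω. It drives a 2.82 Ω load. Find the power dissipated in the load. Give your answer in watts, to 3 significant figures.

The internal resistance and the load are in series, so the same I flows through both; get I from ε/(r+R), then I²R for the load.
I = ε / (r + R) = 3.00 / (0.376 + 2.82) = 0.9387 A
P_load = I² R = (0.9387)² × 2.82 = 2.485 W

2.48 W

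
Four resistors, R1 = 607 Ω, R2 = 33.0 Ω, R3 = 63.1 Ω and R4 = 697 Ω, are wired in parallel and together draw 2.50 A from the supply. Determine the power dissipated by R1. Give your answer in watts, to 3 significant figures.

4.25 W

We need the common branch voltage; get it from I_total × R_eq, then P = V²/R for the branch.
1/R_eq = 1/607 + 1/33.0 + 1/63.1 + 1/697 ⇒ R_eq = 20.31 Ω
V = I_total × R_eq = 2.500 × 20.31 = 50.78 V
P_R1 = V² / R1 = (50.78)² / 607 = 4.248 W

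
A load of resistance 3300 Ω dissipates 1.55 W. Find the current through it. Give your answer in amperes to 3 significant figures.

Inverting the appropriate power form: I = √(P / R).
I = √(1.55 / 3300) = 0.02167 A

0.0217 A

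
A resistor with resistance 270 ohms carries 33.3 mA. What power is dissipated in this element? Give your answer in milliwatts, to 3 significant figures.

299 mW

Knowing I and R, the power is just I²R — no need to find V first.
P = (0.03330 A)² × 270 Ω = 0.2994 W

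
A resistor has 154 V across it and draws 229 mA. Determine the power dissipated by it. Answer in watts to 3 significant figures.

35.3 W

With V and I both given, power follows immediately from P = V I.
P = 154 V × 0.2290 A = 35.27 W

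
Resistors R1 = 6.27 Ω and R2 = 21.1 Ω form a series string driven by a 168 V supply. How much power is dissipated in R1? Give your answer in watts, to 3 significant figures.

236 W

Since the resistors are in series they all carry the loop current I = V/R_total; the power in any one is I²R.
R_total = 6.27 + 21.1 = 27.37 Ω
I = V / R_total = 168 / 27.37 = 6.138 A
P_R1 = I² × R1 = (6.138)² × 6.27 = 236.2 W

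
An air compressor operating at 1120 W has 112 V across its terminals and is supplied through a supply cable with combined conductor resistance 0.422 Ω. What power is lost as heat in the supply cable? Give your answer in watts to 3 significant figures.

42.2 W

Line loss is just I²R for the cable — we know both I and R_line directly.
I = P / V = 1120 / 112 = 10.00 A through the supply cable.
P_line = I² R_line = (10.00)² × 0.422 = 42.20 W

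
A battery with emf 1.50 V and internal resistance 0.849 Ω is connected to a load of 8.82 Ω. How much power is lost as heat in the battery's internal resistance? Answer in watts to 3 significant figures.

Internal loss is I²r, with I set by the total series resistance r+R.
I = ε / (r + R) = 1.50 / (0.849 + 8.82) = 0.1551 A
P_int = I² r = (0.1551)² × 0.849 = 0.02043 W

0.0204 W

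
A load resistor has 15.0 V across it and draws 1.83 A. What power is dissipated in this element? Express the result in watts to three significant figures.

Both the voltage across and the current through the element are known, so P = V I applies directly.
P = 15.0 V × 1.830 A = 27.45 W

27.5 W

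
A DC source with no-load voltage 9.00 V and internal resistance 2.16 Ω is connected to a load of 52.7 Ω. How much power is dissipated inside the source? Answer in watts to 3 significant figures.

The internal resistance carries the same current as the load; P_int = I²r.
I = ε / (r + R) = 9.00 / (2.16 + 52.7) = 0.1641 A
P_int = I² r = (0.1641)² × 2.16 = 0.05813 W

0.0581 W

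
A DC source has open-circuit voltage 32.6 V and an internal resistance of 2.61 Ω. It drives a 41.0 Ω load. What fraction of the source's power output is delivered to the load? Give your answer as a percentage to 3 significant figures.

94.0 %

η = P_load/(P_load+P_int) = I²R/(I²R+I²r) = R/(R+r) — the I² cancels for series elements.
η = R / (R + r) = 41.0 / (41.0 + 2.61) = 0.9402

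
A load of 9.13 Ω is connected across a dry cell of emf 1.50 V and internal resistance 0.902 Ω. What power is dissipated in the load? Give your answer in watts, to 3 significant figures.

Load and internal resistance form a series loop — compute the loop current, then the load power via I²R.
I = ε / (r + R) = 1.50 / (0.902 + 9.13) = 0.1495 A
P_load = I² R = (0.1495)² × 9.13 = 0.2041 W

0.204 W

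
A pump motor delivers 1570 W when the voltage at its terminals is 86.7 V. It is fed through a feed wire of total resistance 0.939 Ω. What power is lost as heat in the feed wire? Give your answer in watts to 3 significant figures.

308 W

The feed wire and load are in series, so the same current flows in both; the loss is I²R_line.
I = P / V = 1570 / 86.7 = 18.11 A through the feed wire.
P_line = I² R_line = (18.11)² × 0.939 = 307.9 W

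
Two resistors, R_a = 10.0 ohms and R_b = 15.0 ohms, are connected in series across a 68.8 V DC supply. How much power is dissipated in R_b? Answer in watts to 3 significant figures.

114 W

Every series element carries the same I. Get I from the total resistance, then P = I² × R_b.
R_total = 10.0 + 15.0 = 25.00 Ω
I = V / R_total = 68.8 / 25.00 = 2.752 A
P_R_b = I² × R_b = (2.752)² × 15.0 = 113.6 W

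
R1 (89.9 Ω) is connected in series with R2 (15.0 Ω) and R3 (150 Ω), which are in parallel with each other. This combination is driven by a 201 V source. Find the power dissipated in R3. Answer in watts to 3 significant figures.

First combine the parallel branches into one equivalent R_p, then R1 + R_p is a series pair.
R_p = (15.0×150)/(15.0+150) = 13.64 Ω
R_total = 89.9 + 13.64 = 103.5 Ω
I = V / R_total = 201 / 103.5 = 1.941 A
Voltage across the parallel pair: V_p = I × R_p = 1.941 × 13.64 = 26.47 V
R3 is across V_p, so use P = V²/R for that branch.
P_R3 = (26.47)² / 150 = 4.672 W

4.67 W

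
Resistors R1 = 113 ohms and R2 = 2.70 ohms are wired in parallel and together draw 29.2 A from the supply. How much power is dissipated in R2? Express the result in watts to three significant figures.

Only the total current is stated, so first find the parallel equivalent to get the voltage across the combination.
1/R_eq = 1/113 + 1/2.70 ⇒ R_eq = 2.637 Ω
V = I_total × R_eq = 29.20 × 2.637 = 77.00 V
P_R2 = V² / R2 = (77.00)² / 2.70 = 2196 W

2200 W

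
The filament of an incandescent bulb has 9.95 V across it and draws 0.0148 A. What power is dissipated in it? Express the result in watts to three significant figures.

With V and I both given, power follows immediately from P = V I.
P = 9.95 V × 0.01480 A = 0.1473 W

0.147 W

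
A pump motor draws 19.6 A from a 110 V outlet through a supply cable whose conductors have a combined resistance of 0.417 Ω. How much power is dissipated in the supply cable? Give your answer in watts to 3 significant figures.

160 W

The supply cable and load are in series, so the same current flows in both; the loss is I²R_line.
The supply cable carries the full 19.6 A.
P_line = I² R_line = (19.60)² × 0.417 = 160.2 W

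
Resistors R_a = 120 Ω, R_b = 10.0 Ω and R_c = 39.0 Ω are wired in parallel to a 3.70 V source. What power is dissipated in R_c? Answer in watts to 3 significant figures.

0.351 W

Every branch has 3.70 V across it, so for R_c the power is simply V²/R.
P_R_c = V² / R_c = (3.70)² / 39.0 Ω = 0.3510 W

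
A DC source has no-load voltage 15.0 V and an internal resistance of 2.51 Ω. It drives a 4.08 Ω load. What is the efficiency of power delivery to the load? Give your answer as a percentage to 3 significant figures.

61.9 %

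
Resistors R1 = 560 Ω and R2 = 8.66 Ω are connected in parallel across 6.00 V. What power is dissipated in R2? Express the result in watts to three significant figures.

4.16 W

Each parallel branch sees the full supply voltage, so P = V²/R applies directly to the target branch.
P_R2 = V² / R2 = (6.00)² / 8.66 Ω = 4.157 W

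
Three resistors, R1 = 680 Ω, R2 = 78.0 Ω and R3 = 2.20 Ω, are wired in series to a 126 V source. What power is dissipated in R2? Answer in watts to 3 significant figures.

2.14 W

Every series element carries the same I. Get I from the total resistance, then P = I² × R2.
R_total = 680 + 78.0 + 2.20 = 760.2 Ω
I = V / R_total = 126 / 760.2 = 0.1657 A
P_R2 = I² × R2 = (0.1657)² × 78.0 = 2.143 W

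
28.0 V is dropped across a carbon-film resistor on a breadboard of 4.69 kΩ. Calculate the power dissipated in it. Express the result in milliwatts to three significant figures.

V and R are stated; P = V²/R avoids computing the current.
P = (28.0 V)² / 4690 Ω = 0.1672 W

167 mW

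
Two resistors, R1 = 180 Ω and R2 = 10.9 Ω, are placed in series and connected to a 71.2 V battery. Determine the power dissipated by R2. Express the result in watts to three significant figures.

1.52 W

Since the resistors are in series they all carry the loop current I = V/R_total; the power in any one is I²R.
R_total = 180 + 10.9 = 190.9 Ω
I = V / R_total = 71.2 / 190.9 = 0.3730 A
P_R2 = I² × R2 = (0.3730)² × 10.9 = 1.516 W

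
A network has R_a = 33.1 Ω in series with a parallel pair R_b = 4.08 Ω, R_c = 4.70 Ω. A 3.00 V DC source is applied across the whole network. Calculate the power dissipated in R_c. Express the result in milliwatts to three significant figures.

7.34 mW

Reduce the parallel pair to R_p first; the network is then a simple series string.
R_p = (4.08×4.70)/(4.08+4.70) = 2.184 Ω
R_total = 33.1 + 2.184 = 35.28 Ω
I = V / R_total = 3.00 / 35.28 = 0.08502 A
Voltage across the parallel pair: V_p = I × R_p = 0.08502 × 2.184 = 0.1857 V
With V_p across R_c, its power is V_p²/R_c.
P_R_c = (0.1857)² / 4.70 = 0.007337 W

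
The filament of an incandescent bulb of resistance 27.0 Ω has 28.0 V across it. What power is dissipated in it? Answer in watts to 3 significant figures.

We know the drop across the element and its resistance — P = V²/R, one step.
P = (28.0 V)² / 27.0 Ω = 29.04 W

29.0 W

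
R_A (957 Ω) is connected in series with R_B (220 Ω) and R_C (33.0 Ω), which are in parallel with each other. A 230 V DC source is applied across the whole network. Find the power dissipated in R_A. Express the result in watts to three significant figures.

52.1 W

Collapse R_B‖R_C to a single equivalent, reducing the network to two series elements.
R_p = (220×33.0)/(220+33.0) = 28.70 Ω
R_total = 957 + 28.70 = 985.7 Ω
I = V / R_total = 230 / 985.7 = 0.2333 A
R_A carries the full series current, so P = I²R.
P_R_A = (0.2333)² × 957 = 52.11 W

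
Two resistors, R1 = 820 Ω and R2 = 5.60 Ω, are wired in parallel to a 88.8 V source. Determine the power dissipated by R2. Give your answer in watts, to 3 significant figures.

Parallel branches share the same voltage; P = V²/R gives the branch power in one step.
P_R2 = V² / R2 = (88.8)² / 5.60 Ω = 1408 W

1410 W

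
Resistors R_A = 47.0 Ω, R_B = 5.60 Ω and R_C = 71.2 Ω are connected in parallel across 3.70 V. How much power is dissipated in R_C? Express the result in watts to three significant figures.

Parallel branches share the same voltage; P = V²/R gives the branch power in one step.
P_R_C = V² / R_C = (3.70)² / 71.2 Ω = 0.1923 W

0.192 W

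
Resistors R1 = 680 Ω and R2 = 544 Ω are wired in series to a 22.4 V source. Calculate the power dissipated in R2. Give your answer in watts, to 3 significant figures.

0.182 W

The current is common to all series resistors; compute it, then apply P = I²R for the target.
R_total = 680 + 544 = 1224 Ω
I = V / R_total = 22.4 / 1224 = 0.01830 A
P_R2 = I² × R2 = (0.01830)² × 544 = 0.1822 W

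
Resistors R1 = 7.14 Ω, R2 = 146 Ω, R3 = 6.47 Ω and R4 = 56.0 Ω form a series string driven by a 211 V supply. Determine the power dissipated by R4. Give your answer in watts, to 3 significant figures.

The current is common to all series resistors; compute it, then apply P = I²R for the target.
R_total = 7.14 + 146 + 6.47 + 56.0 = 215.6 Ω
I = V / R_total = 211 / 215.6 = 0.9786 A
P_R4 = I² × R4 = (0.9786)² × 56.0 = 53.63 W

53.6 W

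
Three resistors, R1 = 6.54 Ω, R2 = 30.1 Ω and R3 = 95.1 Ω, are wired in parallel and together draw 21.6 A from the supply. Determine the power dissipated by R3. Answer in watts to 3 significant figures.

127 W

Parallel branches share V, not I — compute V via R_eq, then use V²/R for the target branch.
1/R_eq = 1/6.54 + 1/30.1 + 1/95.1 ⇒ R_eq = 5.085 Ω
V = I_total × R_eq = 21.60 × 5.085 = 109.8 V
P_R3 = V² / R3 = (109.8)² / 95.1 = 126.9 W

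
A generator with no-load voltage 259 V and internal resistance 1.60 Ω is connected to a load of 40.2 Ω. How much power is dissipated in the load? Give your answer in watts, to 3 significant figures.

1540 W

Load and internal resistance form a series loop — compute the loop current, then the load power via I²R.
I = ε / (r + R) = 259 / (1.60 + 40.2) = 6.196 A
P_load = I² R = (6.196)² × 40.2 = 1543 W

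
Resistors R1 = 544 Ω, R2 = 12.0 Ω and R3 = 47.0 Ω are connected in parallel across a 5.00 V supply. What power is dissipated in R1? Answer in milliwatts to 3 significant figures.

The supply voltage appears across each parallel branch — just use P = V²/R1.
P_R1 = V² / R1 = (5.00)² / 544 Ω = 0.04596 W

46.0 mW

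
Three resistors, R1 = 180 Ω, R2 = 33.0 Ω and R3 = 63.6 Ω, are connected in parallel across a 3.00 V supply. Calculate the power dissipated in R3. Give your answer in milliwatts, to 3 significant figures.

142 mW

Every branch has 3.00 V across it, so for R3 the power is simply V²/R.
P_R3 = V² / R3 = (3.00)² / 63.6 Ω = 0.1415 W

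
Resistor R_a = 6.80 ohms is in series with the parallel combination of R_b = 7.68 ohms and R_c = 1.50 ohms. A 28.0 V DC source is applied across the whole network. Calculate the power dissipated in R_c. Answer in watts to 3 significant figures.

Replace R_b and R_c with their parallel equivalent so the circuit becomes R_a in series with R_p.
R_p = (7.68×1.50)/(7.68+1.50) = 1.255 Ω
R_total = 6.80 + 1.255 = 8.055 Ω
I = V / R_total = 28.0 / 8.055 = 3.476 A
Voltage across the parallel pair: V_p = I × R_p = 3.476 × 1.255 = 4.362 V
R_c sees V_p directly, so P = V_p² / R_c.
P_R_c = (4.362)² / 1.50 = 12.69 W

12.7 W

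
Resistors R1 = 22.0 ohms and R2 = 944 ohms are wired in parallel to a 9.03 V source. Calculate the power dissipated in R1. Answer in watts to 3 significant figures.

Every branch has 9.03 V across it, so for R1 the power is simply V²/R.
P_R1 = V² / R1 = (9.03)² / 22.0 Ω = 3.706 W

3.71 W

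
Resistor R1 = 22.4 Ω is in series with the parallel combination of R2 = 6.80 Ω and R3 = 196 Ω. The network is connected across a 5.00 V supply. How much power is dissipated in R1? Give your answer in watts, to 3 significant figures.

First combine the parallel branches into one equivalent R_p, then R1 + R_p is a series pair.
R_p = (6.80×196)/(6.80+196) = 6.572 Ω
R_total = 22.4 + 6.572 = 28.97 Ω
I = V / R_total = 5.00 / 28.97 = 0.1726 A
R1 carries the full series current, so P = I²R.
P_R1 = (0.1726)² × 22.4 = 0.6672 W

0.667 W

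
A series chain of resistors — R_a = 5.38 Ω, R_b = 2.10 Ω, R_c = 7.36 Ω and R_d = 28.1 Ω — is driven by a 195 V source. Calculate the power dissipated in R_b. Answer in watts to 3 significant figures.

43.3 W

In a series string the same current flows through every resistor — find that current, then P = I²R for the one we want.
R_total = 5.38 + 2.10 + 7.36 + 28.1 = 42.94 Ω
I = V / R_total = 195 / 42.94 = 4.541 A
P_R_b = I² × R_b = (4.541)² × 2.10 = 43.31 W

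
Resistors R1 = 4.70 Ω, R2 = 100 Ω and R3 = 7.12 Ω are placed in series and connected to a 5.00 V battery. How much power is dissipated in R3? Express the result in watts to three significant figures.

0.0142 W

In a series string the same current flows through every resistor — find that current, then P = I²R for the one we want.
R_total = 4.70 + 100 + 7.12 = 111.8 Ω
I = V / R_total = 5.00 / 111.8 = 0.04471 A
P_R3 = I² × R3 = (0.04471)² × 7.12 = 0.01424 W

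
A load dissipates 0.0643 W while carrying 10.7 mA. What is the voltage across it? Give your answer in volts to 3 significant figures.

6.01 V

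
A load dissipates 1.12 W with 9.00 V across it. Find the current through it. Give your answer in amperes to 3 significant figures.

The two known quantities fix the third via I = P / V.
I = 1.12 / 9.00 = 0.1244 A

0.124 A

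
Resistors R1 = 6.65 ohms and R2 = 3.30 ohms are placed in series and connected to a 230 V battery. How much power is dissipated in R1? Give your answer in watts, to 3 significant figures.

3550 W

In a series string the same current flows through every resistor — find that current, then P = I²R for the one we want.
R_total = 6.65 + 3.30 = 9.950 Ω
I = V / R_total = 230 / 9.950 = 23.12 A
P_R1 = I² × R1 = (23.12)² × 6.65 = 3553 W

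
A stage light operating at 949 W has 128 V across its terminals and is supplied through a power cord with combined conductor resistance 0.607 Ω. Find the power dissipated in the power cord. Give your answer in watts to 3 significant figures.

33.4 W

Line loss is just I²R for the cable — we know both I and R_line directly.
I = P / V = 949 / 128 = 7.414 A through the power cord.
P_line = I² R_line = (7.414)² × 0.607 = 33.37 W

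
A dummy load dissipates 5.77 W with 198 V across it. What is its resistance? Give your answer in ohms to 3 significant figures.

Inverting the appropriate power form: R = V² / P.
R = (198)² / 5.77 = 6794 Ω

6790 Ω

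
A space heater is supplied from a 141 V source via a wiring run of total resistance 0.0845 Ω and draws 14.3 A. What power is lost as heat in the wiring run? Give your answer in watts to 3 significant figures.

Only the current and the line resistance are needed for the I²R loss.
The wiring run carries the full 14.3 A.
P_line = I² R_line = (14.30)² × 0.0845 = 17.28 W

17.3 W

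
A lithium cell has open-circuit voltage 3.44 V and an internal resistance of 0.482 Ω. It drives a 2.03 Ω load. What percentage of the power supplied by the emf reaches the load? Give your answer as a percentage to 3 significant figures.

Both r and R carry the same current, so the power split is just the resistance split: η = R/(R+r).
η = R / (R + r) = 2.03 / (2.03 + 0.482) = 0.8081

80.8 %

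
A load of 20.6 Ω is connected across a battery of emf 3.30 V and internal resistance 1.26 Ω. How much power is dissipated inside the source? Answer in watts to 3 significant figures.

Internal loss is I²r, with I set by the total series resistance r+R.
I = ε / (r + R) = 3.30 / (1.26 + 20.6) = 0.1510 A
P_int = I² r = (0.1510)² × 1.26 = 0.02871 W

0.0287 W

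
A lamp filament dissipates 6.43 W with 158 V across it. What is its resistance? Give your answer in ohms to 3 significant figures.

3880 Ω

Rearranging the power relation for the two known quantities gives R = V² / P.
R = (158)² / 6.43 = 3882 Ω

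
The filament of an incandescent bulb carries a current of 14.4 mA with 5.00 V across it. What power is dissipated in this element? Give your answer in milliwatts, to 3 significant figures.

72.0 mW

V and I are known directly — P = V I, no intermediate step needed.
P = 5.00 V × 0.01440 A = 0.07200 W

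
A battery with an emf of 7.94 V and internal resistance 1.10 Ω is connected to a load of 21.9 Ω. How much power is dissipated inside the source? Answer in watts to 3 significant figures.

0.131 W

Internal loss is I²r, with I set by the total series resistance r+R.
I = ε / (r + R) = 7.94 / (1.10 + 21.9) = 0.3452 A
P_int = I² r = (0.3452)² × 1.10 = 0.1311 W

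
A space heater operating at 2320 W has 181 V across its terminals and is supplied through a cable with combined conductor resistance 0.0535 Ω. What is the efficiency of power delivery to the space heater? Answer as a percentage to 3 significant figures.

99.6 %

I = P / V = 2320 / 181 = 12.82 A through the cable.
P_line = I² R_line = (12.82)² × 0.0535 = 8.790 W
P_source = P_load + P_line = 2320 + 8.790 = 2329 W
η = P_load / P_source = 2320 / 2329 = 0.9962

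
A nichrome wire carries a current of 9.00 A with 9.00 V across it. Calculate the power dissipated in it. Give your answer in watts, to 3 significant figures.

Since both terminal voltage and current are stated, P = V I gives the power in one step.
P = 9.00 V × 9.000 A = 81.00 W

81.0 W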